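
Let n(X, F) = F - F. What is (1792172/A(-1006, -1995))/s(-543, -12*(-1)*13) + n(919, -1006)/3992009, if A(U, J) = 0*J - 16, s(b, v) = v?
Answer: -448043/624 ≈ -718.02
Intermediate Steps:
n(X, F) = 0
A(U, J) = -16 (A(U, J) = 0 - 16 = -16)
(1792172/A(-1006, -1995))/s(-543, -12*(-1)*13) + n(919, -1006)/3992009 = (1792172/(-16))/((-12*(-1)*13)) + 0/3992009 = (1792172*(-1/16))/((12*13)) + 0*(1/3992009) = -448043/4/156 + 0 = -448043/4*1/156 + 0 = -448043/624 + 0 = -448043/624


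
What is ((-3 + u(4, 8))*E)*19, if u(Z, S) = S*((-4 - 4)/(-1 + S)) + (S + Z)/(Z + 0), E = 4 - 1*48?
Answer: 53504/7 ≈ 7643.4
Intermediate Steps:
E = -44 (E = 4 - 48 = -44)
u(Z, S) = (S + Z)/Z - 8*S/(-1 + S) (u(Z, S) = S*(-8/(-1 + S)) + (S + Z)/Z = -8*S/(-1 + S) + (S + Z)/Z = (S + Z)/Z - 8*S/(-1 + S))
((-3 + u(4, 8))*E)*19 = ((-3 + (8**2 - 1*8 - 1*4 - 7*8*4)/(4*(-1 + 8)))*(-44))*19 = ((-3 + (1/4)*(64 - 8 - 4 - 224)/7)*(-44))*19 = ((-3 + (1/4)*(1/7)*(-172))*(-44))*19 = ((-3 - 43/7)*(-44))*19 = -64/7*(-44)*19 = (2816/7)*19 = 53504/7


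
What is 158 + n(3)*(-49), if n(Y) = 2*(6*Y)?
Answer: -1606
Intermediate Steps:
n(Y) = 12*Y
158 + n(3)*(-49) = 158 + (12*3)*(-49) = 158 + 36*(-49) = 158 - 1764 = -1606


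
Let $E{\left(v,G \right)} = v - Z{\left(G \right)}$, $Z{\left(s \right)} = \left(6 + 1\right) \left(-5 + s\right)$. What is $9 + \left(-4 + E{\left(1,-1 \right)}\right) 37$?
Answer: $1452$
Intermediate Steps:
$Z{\left(s \right)} = -35 + 7 s$ ($Z{\left(s \right)} = 7 \left(-5 + s\right) = -35 + 7 s$)
$E{\left(v,G \right)} = 35 + v - 7 G$ ($E{\left(v,G \right)} = v - \left(-35 + 7 G\right) = 35 + v - 7 G$)
$9 + \left(-4 + E{\left(1,-1 \right)}\right) 37 = 9 + \left(-4 + \left(35 + 1 - -7\right)\right) 37 = 9 + \left(-4 + \left(35 + 1 + 7\right)\right) 37 = 9 + \left(-4 + 43\right) 37 = 9 + 39 \cdot 37 = 9 + 1443 = 1452$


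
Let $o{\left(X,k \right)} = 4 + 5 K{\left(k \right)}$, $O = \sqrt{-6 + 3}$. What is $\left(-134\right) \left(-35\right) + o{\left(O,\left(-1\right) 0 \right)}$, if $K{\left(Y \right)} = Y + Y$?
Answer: $4694$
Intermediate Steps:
$O = i \sqrt{3}$ ($O = \sqrt{-3} = i \sqrt{3} \approx 1.732 i$)
$K{\left(Y \right)} = 2 Y$
$o{\left(X,k \right)} = 4 + 10 k$ ($o{\left(X,k \right)} = 4 + 5 \cdot 2 k = 4 + 10 k$)
$\left(-134\right) \left(-35\right) + o{\left(O,\left(-1\right) 0 \right)} = \left(-134\right) \left(-35\right) + \left(4 + 10 \left(\left(-1\right) 0\right)\right) = 4690 + \left(4 + 10 \cdot 0\right) = 4690 + \left(4 + 0\right) = 4690 + 4 = 4694$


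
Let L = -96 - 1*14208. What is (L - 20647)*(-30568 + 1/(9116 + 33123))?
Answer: 45127394359201/42239 ≈ 1.0684e+9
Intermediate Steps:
L = -14304 (L = -96 - 14208 = -14304)
(L - 20647)*(-30568 + 1/(9116 + 33123)) = (-14304 - 20647)*(-30568 + 1/(9116 + 33123)) = -34951*(-30568 + 1/42239) = -34951*(-1291161751/42239) = 45127394359201/42239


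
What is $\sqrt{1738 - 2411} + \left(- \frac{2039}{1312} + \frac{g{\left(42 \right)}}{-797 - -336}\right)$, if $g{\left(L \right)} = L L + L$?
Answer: $- \frac{3309451}{604832} + i \sqrt{673} \approx -5.4717 + 25.942 i$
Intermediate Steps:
$g{\left(L \right)} = L + L^{2}$ ($g{\left(L \right)} = L^{2} + L = L + L^{2}$)
$\sqrt{1738 - 2411} + \left(- \frac{2039}{1312} + \frac{g{\left(42 \right)}}{-797 - -336}\right) = \sqrt{1738 - 2411} + \left(- \frac{2039}{1312} + \frac{42 \left(1 + 42\right)}{-797 - -336}\right) = \sqrt{-673} + \left(\left(-2039\right) \frac{1}{1312} + \frac{42 \cdot 43}{-797 + 336}\right) = i \sqrt{673} + \left(- \frac{2039}{1312} + \frac{1806}{-461}\right) = i \sqrt{673} + \left(- \frac{2039}{1312} + 1806 \left(- \frac{1}{461}\right)\right) = i \sqrt{673} - \frac{3309451}{604832} = - \frac{3309451}{604832} + i \sqrt{673}$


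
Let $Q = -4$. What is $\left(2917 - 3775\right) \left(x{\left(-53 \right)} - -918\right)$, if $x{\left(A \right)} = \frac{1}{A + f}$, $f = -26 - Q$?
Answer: $- \frac{19690814}{25} \approx -7.8763 \cdot 10^{5}$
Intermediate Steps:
$f = -22$ ($f = -26 - -4 = -26 + 4 = -22$)
$x{\left(A \right)} = \frac{1}{-22 + A}$ ($x{\left(A \right)} = \frac{1}{A - 22} = \frac{1}{-22 + A}$)
$\left(2917 - 3775\right) \left(x{\left(-53 \right)} - -918\right) = \left(2917 - 3775\right) \left(\frac{1}{-22 - 53} - -918\right) = - 858 \left(\frac{1}{-75} + 918\right) = - 858 \left(- \frac{1}{75} + 918\right) = \left(-858\right) \frac{68849}{75} = - \frac{19690814}{25}$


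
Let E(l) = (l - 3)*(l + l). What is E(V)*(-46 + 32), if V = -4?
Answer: -784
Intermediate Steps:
E(l) = 2*l*(-3 + l) (E(l) = (-3 + l)*(2*l) = 2*l*(-3 + l))
E(V)*(-46 + 32) = (2*(-4)*(-3 - 4))*(-46 + 32) = (2*(-4)*(-7))*(-14) = 56*(-14) = -784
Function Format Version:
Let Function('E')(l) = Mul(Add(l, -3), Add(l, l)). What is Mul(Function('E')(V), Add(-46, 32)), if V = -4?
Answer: -784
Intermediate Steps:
Function('E')(l) = Mul(2, l, Add(-3, l)) (Function('E')(l) = Mul(Add(-3, l), Mul(2, l)) = Mul(2, l, Add(-3, l)))
Mul(Function('E')(V), Add(-46, 32)) = Mul(Mul(2, -4, Add(-3, -4)), Add(-46, 32)) = Mul(Mul(2, -4, -7), -14) = Mul(56, -14) = -784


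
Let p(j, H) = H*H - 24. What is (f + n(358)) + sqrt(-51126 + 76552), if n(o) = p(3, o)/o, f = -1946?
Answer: -284264/179 + sqrt(25426) ≈ -1428.6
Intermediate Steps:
p(j, H) = -24 + H**2 (p(j, H) = H**2 - 24 = -24 + H**2)
n(o) = (-24 + o**2)/o
(f + n(358)) + sqrt(-51126 + 76552) = (-1946 + (358 - 24/358)) + sqrt(-51126 + 76552) = (-1946 + (358 - 24*1/358)) + sqrt(25426) = (-1946 + (358 - 12/179)) + sqrt(25426) = (-1946 + 64070/179) + sqrt(25426) = -284264/179 + sqrt(25426)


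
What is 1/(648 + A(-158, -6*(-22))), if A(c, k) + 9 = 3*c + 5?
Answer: 1/170 ≈ 0.0058824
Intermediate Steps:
A(c, k) = -4 + 3*c (A(c, k) = -9 + (3*c + 5) = -9 + (5 + 3*c) = -4 + 3*c)
1/(648 + A(-158, -6*(-22))) = 1/(648 + (-4 + 3*(-158))) = 1/(648 + (-4 - 474)) = 1/(648 - 478) = 1/170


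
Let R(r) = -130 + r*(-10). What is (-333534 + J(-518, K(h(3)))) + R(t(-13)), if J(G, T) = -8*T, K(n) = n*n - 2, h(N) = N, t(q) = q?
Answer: -333590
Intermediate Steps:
K(n) = -2 + n**2 (K(n) = n**2 - 2 = -2 + n**2)
R(r) = -130 - 10*r
(-333534 + J(-518, K(h(3)))) + R(t(-13)) = (-333534 - 8*(-2 + 3**2)) + (-130 - 10*(-13)) = (-333534 - 8*(-2 + 9)) + (-130 + 130) = (-333534 - 8*7) + 0 = (-333534 - 56) + 0 = -333590 + 0 = -333590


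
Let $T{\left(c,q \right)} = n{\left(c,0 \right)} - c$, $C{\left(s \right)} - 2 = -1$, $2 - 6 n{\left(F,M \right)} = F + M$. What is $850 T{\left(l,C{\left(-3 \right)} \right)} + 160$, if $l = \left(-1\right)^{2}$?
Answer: $- \frac{1645}{3} \approx -548.33$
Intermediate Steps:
$n{\left(F,M \right)} = \frac{1}{3} - \frac{F}{6} - \frac{M}{6}$ ($n{\left(F,M \right)} = \frac{1}{3} - \frac{F + M}{6} = \frac{1}{3} - \left(\frac{F}{6} + \frac{M}{6}\right) = \frac{1}{3} - \frac{F}{6} - \frac{M}{6}$)
$C{\left(s \right)} = 1$ ($C{\left(s \right)} = 2 - 1 = 1$)
$l = 1$
$T{\left(c,q \right)} = \frac{1}{3} - \frac{7 c}{6}$ ($T{\left(c,q \right)} = \left(\frac{1}{3} - \frac{c}{6} - 0\right) - c = \left(\frac{1}{3} - \frac{c}{6} + 0\right) - c = \left(\frac{1}{3} - \frac{c}{6}\right) - c = \frac{1}{3} - \frac{7 c}{6}$)
$850 T{\left(l,C{\left(-3 \right)} \right)} + 160 = 850 \left(\frac{1}{3} - \frac{7}{6}\right) + 160 = 850 \left(- \frac{5}{6}\right) + 160 = - \frac{2125}{3} + 160 = - \frac{1645}{3}$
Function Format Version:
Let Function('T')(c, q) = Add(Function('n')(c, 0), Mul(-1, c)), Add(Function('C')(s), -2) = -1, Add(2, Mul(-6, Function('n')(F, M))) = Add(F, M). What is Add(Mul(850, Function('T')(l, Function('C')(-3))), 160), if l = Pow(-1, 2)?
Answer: Rational(-1645, 3) ≈ -548.33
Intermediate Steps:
Function('n')(F, M) = Add(Rational(1, 3), Mul(Rational(-1, 6), F), Mul(Rational(-1, 6), M)) (Function('n')(F, M) = Add(Rational(1, 3), Mul(Rational(-1, 6), Add(F, M))) = Add(Rational(1, 3), Add(Mul(Rational(-1, 6), F), Mul(Rational(-1, 6), M))) = Add(Rational(1, 3), Mul(Rational(-1, 6), F), Mul(Rational(-1, 6), M)))
Function('C')(s) = 1 (Function('C')(s) = Add(2, -1) = 1)
l = 1
Function('T')(c, q) = Add(Rational(1, 3), Mul(Rational(-7, 6), c)) (Function('T')(c, q) = Add(Add(Rational(1, 3), Mul(Rational(-1, 6), c), Mul(Rational(-1, 6), 0)), Mul(-1, c)) = Add(Add(Rational(1, 3), Mul(Rational(-1, 6), c), 0), Mul(-1, c)) = Add(Add(Rational(1, 3), Mul(Rational(-1, 6), c)), Mul(-1, c)) = Add(Rational(1, 3), Mul(Rational(-7, 6), c)))
Add(Mul(850, Function('T')(l, Function('C')(-3))), 160) = Add(Mul(850, Add(Rational(1, 3), Mul(Rational(-7, 6), 1))), 160) = Add(Mul(850, Add(Rational(1, 3), Rational(-7, 6))), 160) = Add(Mul(850, Rational(-5, 6)), 160) = Add(Rational(-2125, 3), 160) = Rational(-1645, 3)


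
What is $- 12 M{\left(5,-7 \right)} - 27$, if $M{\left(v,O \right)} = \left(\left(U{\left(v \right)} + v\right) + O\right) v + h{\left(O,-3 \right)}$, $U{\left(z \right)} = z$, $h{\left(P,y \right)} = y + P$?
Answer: $-87$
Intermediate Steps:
$h{\left(P,y \right)} = P + y$
$M{\left(v,O \right)} = -3 + O + v \left(O + 2 v\right)$ ($M{\left(v,O \right)} = \left(\left(v + v\right) + O\right) v + \left(O - 3\right) = \left(2 v + O\right) v + \left(-3 + O\right) = \left(O + 2 v\right) v + \left(-3 + O\right) = v \left(O + 2 v\right) + \left(-3 + O\right) = -3 + O + v \left(O + 2 v\right)$)
$- 12 M{\left(5,-7 \right)} - 27 = - 12 \left(-3 - 7 + 2 \cdot 5^{2} - 35\right) - 27 = - 12 \left(-3 - 7 + 2 \cdot 25 - 35\right) - 27 = - 12 \left(-3 - 7 + 50 - 35\right) - 27 = \left(-12\right) 5 - 27 = -60 - 27 = -87$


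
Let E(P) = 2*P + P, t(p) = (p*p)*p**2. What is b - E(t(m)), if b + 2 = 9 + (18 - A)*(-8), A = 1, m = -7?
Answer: -7332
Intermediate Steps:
b = -129 (b = -2 + (9 + (18 - 1*1)*(-8)) = -2 + (9 + (18 - 1)*(-8)) = -2 + (9 + 17*(-8)) = -2 + (9 - 136) = -2 - 127 = -129)
t(p) = p**4 (t(p) = p**2*p**2 = p**4)
E(P) = 3*P
b - E(t(m)) = -129 - 3*(-7)**4 = -129 - 3*2401 = -129 - 1*7203 = -129 - 7203 = -7332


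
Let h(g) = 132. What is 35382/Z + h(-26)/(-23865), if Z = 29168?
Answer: 140090209/116015720 ≈ 1.2075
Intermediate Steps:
35382/Z + h(-26)/(-23865) = 35382/29168 + 132/(-23865) = 35382*(1/29168) + 132*(-1/23865) = 17691/14584 - 44/7955 = 140090209/116015720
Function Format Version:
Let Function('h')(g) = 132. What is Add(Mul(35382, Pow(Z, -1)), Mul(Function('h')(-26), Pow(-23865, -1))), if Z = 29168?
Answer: Rational(140090209, 116015720) ≈ 1.2075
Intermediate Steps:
Add(Mul(35382, Pow(Z, -1)), Mul(Function('h')(-26), Pow(-23865, -1))) = Add(Mul(35382, Pow(29168, -1)), Mul(132, Pow(-23865, -1))) = Add(Mul(35382, Rational(1, 29168)), Mul(132, Rational(-1, 23865))) = Add(Rational(17691, 14584), Rational(-44, 7955)) = Rational(140090209, 116015720)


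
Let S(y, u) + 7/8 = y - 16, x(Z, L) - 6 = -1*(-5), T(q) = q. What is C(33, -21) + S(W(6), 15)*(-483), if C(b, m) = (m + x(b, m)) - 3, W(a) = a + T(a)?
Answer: 18733/8 ≈ 2341.6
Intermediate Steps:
x(Z, L) = 11 (x(Z, L) = 6 - 1*(-5) = 6 + 5 = 11)
W(a) = 2*a (W(a) = a + a = 2*a)
C(b, m) = 8 + m (C(b, m) = (m + 11) - 3 = (11 + m) - 3 = 8 + m)
S(y, u) = -135/8 + y (S(y, u) = -7/8 + (y - 16) = -7/8 + (-16 + y) = -135/8 + y)
C(33, -21) + S(W(6), 15)*(-483) = (8 - 21) + (-135/8 + 2*6)*(-483) = -13 + (-135/8 + 12)*(-483) = -13 - 39/8*(-483) = -13 + 18837/8 = 18733/8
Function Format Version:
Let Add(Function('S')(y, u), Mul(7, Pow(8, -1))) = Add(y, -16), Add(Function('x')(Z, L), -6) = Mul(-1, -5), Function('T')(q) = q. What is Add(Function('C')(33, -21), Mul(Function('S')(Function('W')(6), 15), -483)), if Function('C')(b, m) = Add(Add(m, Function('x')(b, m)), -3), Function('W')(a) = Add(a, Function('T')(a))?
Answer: Rational(18733, 8) ≈ 2341.6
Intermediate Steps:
Function('x')(Z, L) = 11 (Function('x')(Z, L) = Add(6, Mul(-1, -5)) = Add(6, 5) = 11)
Function('W')(a) = Mul(2, a) (Function('W')(a) = Add(a, a) = Mul(2, a))
Function('C')(b, m) = Add(8, m) (Function('C')(b, m) = Add(Add(m, 11), -3) = Add(Add(11, m), -3) = Add(8, m))
Function('S')(y, u) = Add(Rational(-135, 8), y) (Function('S')(y, u) = Add(Rational(-7, 8), Add(y, -16)) = Add(Rational(-7, 8), Add(-16, y)) = Add(Rational(-135, 8), y))
Add(Function('C')(33, -21), Mul(Function('S')(Function('W')(6), 15), -483)) = Add(Add(8, -21), Mul(Add(Rational(-135, 8), Mul(2, 6)), -483)) = Add(-13, Mul(Add(Rational(-135, 8), 12), -483)) = Add(-13, Mul(Rational(-39, 8), -483)) = Add(-13, Rational(18837, 8)) = Rational(18733, 8)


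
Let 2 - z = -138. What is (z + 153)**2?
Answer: 85849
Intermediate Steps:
z = 140 (z = 2 - 1*(-138) = 2 + 138 = 140)
(z + 153)**2 = (140 + 153)**2 = 293**2 = 85849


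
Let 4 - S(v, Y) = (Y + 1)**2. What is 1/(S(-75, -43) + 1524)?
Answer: -1/236 ≈ -0.0042373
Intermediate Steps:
S(v, Y) = 4 - (1 + Y)**2 (S(v, Y) = 4 - (Y + 1)**2 = 4 - (1 + Y)**2)
1/(S(-75, -43) + 1524) = 1/((4 - (1 - 43)**2) + 1524) = 1/((4 - 1*(-42)**2) + 1524) = 1/((4 - 1*1764) + 1524) = 1/((4 - 1764) + 1524) = 1/(-1760 + 1524) = 1/(-236) = -1/236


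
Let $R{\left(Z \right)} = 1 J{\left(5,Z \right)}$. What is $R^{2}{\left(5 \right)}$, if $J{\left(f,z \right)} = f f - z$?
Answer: $400$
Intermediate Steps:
$J{\left(f,z \right)} = f^{2} - z$
$R{\left(Z \right)} = 25 - Z$ ($R{\left(Z \right)} = 1 \left(5^{2} - Z\right) = 1 \left(25 - Z\right) = 25 - Z$)
$R^{2}{\left(5 \right)} = \left(25 - 5\right)^{2} = 20^{2} = 400$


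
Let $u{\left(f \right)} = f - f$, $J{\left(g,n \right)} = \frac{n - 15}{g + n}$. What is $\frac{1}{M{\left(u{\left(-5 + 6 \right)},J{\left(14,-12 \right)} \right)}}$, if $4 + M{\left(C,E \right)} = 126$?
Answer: $\frac{1}{122} \approx 0.0081967$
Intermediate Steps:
$J{\left(g,n \right)} = \frac{-15 + n}{g + n}$
$u{\left(f \right)} = 0$
$M{\left(C,E \right)} = 122$ ($M{\left(C,E \right)} = -4 + 126 = 122$)
$\frac{1}{M{\left(u{\left(-5 + 6 \right)},J{\left(14,-12 \right)} \right)}} = \frac{1}{122}$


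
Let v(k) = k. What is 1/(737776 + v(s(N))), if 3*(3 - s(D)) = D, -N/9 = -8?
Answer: 1/737755 ≈ 1.3555e-6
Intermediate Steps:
N = 72 (N = -9*(-8) = 72)
s(D) = 3 - D/3
1/(737776 + v(s(N))) = 1/(737776 + (3 - 1/3*72)) = 1/(737776 + (3 - 24)) = 1/(737776 - 21) = 1/737755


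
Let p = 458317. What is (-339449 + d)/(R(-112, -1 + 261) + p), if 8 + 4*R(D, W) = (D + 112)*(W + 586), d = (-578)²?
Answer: -1073/91663 ≈ -0.011706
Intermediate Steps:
d = 334084
R(D, W) = -2 + (112 + D)*(586 + W)/4 (R(D, W) = -2 + ((D + 112)*(W + 586))/4 = -2 + ((112 + D)*(586 + W))/4 = -2 + (112 + D)*(586 + W)/4)
(-339449 + d)/(R(-112, -1 + 261) + p) = (-339449 + 334084)/((16406 + 28*(-1 + 261) + (293/2)*(-112) + (¼)*(-112)*(-1 + 261)) + 458317) = -5365/((16406 + 28*260 - 16408 + (¼)*(-112)*260) + 458317) = -5365/((16406 + 7280 - 16408 - 7280) + 458317) = -5365/(-2 + 458317) = -5365/458315 = -5365*1/458315 = -1073/91663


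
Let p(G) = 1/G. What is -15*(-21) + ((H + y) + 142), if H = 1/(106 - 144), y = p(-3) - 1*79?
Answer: 43051/114 ≈ 377.64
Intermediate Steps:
p(G) = 1/G
y = -238/3 (y = 1/(-3) - 1*79 = -⅓ - 79 = -238/3 ≈ -79.333)
H = -1/38 (H = 1/(-38) = -1/38 ≈ -0.026316)
-15*(-21) + ((H + y) + 142) = -15*(-21) + ((-1/38 - 238/3) + 142) = 315 + (-9047/114 + 142) = 315 + 7141/114 = 43051/114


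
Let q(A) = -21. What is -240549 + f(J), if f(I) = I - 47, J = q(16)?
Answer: -240617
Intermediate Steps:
J = -21
f(I) = -47 + I
-240549 + f(J) = -240549 + (-47 - 21) = -240549 - 68 = -240617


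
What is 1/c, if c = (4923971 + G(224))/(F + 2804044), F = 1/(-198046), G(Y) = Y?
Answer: 555329698023/975217122970 ≈ 0.56944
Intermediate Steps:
F = -1/198046 ≈ -5.0493e-6
c = 975217122970/555329698023 (c = (4923971 + 224)/(-1/198046 + 2804044) = 4924195/(555329698023/198046) = 4924195*(198046/555329698023) = 975217122970/555329698023 ≈ 1.7561)
1/c = 1/(975217122970/555329698023) = 555329698023/975217122970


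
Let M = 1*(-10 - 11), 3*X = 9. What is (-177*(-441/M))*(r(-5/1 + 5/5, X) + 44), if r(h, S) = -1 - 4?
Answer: -144963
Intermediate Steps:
X = 3 (X = (⅓)*9 = 3)
M = -21 (M = 1*(-21) = -21)
r(h, S) = -5
(-177*(-441/M))*(r(-5/1 + 5/5, X) + 44) = (-177/((-21/(-441))))*(-5 + 44) = -177/((-21*(-1/441)))*39 = -177/1/21*39 = -177*21*39 = -3717*39 = -144963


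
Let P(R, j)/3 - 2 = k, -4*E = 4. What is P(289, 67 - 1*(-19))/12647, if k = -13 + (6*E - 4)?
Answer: -63/12647 ≈ -0.0049814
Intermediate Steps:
E = -1 (E = -1/4*4 = -1)
k = -23 (k = -13 + (6*(-1) - 4) = -13 + (-6 - 4) = -13 - 10 = -23)
P(R, j) = -63 (P(R, j) = 6 + 3*(-23) = 6 - 69 = -63)
P(289, 67 - 1*(-19))/12647 = -63/12647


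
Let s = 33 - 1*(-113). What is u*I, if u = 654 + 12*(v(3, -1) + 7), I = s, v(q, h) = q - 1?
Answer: 111252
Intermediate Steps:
v(q, h) = -1 + q
s = 146 (s = 33 + 113 = 146)
I = 146
u = 762 (u = 654 + 12*((-1 + 3) + 7) = 654 + 12*(2 + 7) = 654 + 12*9 = 654 + 108 = 762)
u*I = 762*146 = 111252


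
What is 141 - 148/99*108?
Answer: -225/11 ≈ -20.455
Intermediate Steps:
141 - 148/99*108 = 141 - 1776/11 = -225/11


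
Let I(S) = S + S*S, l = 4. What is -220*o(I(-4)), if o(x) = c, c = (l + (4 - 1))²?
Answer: -10780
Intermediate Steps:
I(S) = S + S²
c = 49 (c = (4 + (4 - 1))² = (4 + 3)² = 7² = 49)
o(x) = 49
-220*o(I(-4)) = -220*49 = -10780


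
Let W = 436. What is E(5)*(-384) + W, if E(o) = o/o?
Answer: 52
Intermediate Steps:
E(o) = 1
E(5)*(-384) + W = 1*(-384) + 436 = -384 + 436 = 52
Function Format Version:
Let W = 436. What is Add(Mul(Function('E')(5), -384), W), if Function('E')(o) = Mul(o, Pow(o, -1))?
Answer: 52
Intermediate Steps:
Function('E')(o) = 1
Add(Mul(Function('E')(5), -384), W) = Add(Mul(1, -384), 436) = Add(-384, 436) = 52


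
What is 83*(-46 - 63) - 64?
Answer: -9111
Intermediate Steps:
83*(-46 - 63) - 64 = 83*(-109) - 64 = -9047 - 64 = -9111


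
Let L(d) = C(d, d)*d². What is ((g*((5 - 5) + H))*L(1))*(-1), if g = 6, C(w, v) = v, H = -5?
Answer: 30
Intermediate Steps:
L(d) = d³ (L(d) = d*d² = d³)
((g*((5 - 5) + H))*L(1))*(-1) = ((6*((5 - 5) - 5))*1³)*(-1) = ((6*(0 - 5))*1)*(-1) = ((6*(-5))*1)*(-1) = -30*1*(-1) = -30*(-1) = 30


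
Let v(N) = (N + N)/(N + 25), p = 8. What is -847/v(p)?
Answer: -27951/16 ≈ -1746.9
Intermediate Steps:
v(N) = 2*N/(25 + N) (v(N) = (2*N)/(25 + N) = 2*N/(25 + N))
-847/v(p) = -847/(2*8/(25 + 8)) = -847/(2*8/33) = -847/(2*8*(1/33)) = -847/16/33 = -847*33/16 = -27951/16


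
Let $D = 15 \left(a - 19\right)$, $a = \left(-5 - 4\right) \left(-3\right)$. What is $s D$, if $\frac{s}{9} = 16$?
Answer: $17280$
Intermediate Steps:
$s = 144$ ($s = 9 \cdot 16 = 144$)
$a = 27$ ($a = \left(-9\right) \left(-3\right) = 27$)
$D = 120$ ($D = 15 \left(27 - 19\right) = 15 \cdot 8 = 120$)
$s D = 144 \cdot 120 = 17280$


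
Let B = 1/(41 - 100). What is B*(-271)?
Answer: 271/59 ≈ 4.5932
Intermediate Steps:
B = -1/59 (B = 1/(-59) = -1/59 ≈ -0.016949)
B*(-271) = -1/59*(-271) = 271/59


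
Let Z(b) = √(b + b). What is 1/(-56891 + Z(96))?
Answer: -56891/3236585689 - 8*√3/3236585689 ≈ -1.7582e-5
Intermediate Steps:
Z(b) = √2*√b (Z(b) = √(2*b) = √2*√b)
1/(-56891 + Z(96)) = 1/(-56891 + √2*√96) = 1/(-56891 + √2*(4*√6)) = 1/(-56891 + 8*√3)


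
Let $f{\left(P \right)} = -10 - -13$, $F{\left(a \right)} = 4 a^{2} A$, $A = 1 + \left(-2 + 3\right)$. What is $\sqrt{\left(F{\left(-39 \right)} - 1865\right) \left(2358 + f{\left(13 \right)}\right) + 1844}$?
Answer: $\sqrt{24327227} \approx 4932.3$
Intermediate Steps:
$A = 2$ ($A = 1 + 1 = 2$)
$F{\left(a \right)} = 8 a^{2}$ ($F{\left(a \right)} = 4 a^{2} \cdot 2 = 8 a^{2}$)
$f{\left(P \right)} = 3$ ($f{\left(P \right)} = -10 + 13 = 3$)
$\sqrt{\left(F{\left(-39 \right)} - 1865\right) \left(2358 + f{\left(13 \right)}\right) + 1844} = \sqrt{\left(8 \left(-39\right)^{2} - 1865\right) \left(2358 + 3\right) + 1844} = \sqrt{\left(8 \cdot 1521 - 1865\right) 2361 + 1844} = \sqrt{\left(12168 - 1865\right) 2361 + 1844} = \sqrt{10303 \cdot 2361 + 1844} = \sqrt{24325383 + 1844} = \sqrt{24327227}$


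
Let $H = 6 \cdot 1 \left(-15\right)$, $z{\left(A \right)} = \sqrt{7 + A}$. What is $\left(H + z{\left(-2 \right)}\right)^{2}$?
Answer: $\left(90 - \sqrt{5}\right)^{2} \approx 7702.5$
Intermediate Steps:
$H = -90$ ($H = 6 \left(-15\right) = -90$)
$\left(H + z{\left(-2 \right)}\right)^{2} = \left(-90 + \sqrt{7 - 2}\right)^{2} = \left(-90 + \sqrt{5}\right)^{2}$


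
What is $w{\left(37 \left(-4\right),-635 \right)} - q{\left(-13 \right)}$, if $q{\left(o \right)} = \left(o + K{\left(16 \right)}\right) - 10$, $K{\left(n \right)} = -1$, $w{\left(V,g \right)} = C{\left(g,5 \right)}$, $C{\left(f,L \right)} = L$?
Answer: $29$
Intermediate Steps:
$w{\left(V,g \right)} = 5$
$q{\left(o \right)} = -11 + o$ ($q{\left(o \right)} = \left(o - 1\right) - 10 = \left(-1 + o\right) - 10 = -11 + o$)
$w{\left(37 \left(-4\right),-635 \right)} - q{\left(-13 \right)} = 5 - \left(-11 - 13\right) = 5 - -24 = 5 + 24 = 29$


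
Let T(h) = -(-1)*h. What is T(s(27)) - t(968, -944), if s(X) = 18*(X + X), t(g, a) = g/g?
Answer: 971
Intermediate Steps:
t(g, a) = 1
s(X) = 36*X (s(X) = 18*(2*X) = 36*X)
T(h) = h
T(s(27)) - t(968, -944) = 36*27 - 1*1 = 972 - 1 = 971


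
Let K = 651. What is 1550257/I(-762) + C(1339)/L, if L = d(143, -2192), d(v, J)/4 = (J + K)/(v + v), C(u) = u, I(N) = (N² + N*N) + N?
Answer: -54359036207/894185283 ≈ -60.792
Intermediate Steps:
I(N) = N + 2*N² (I(N) = (N² + N²) + N = 2*N² + N = N + 2*N²)
d(v, J) = 2*(651 + J)/v (d(v, J) = 4*((J + 651)/(v + v)) = 4*((651 + J)/((2*v))) = 4*((651 + J)*(1/(2*v))) = 4*((651 + J)/(2*v)) = 2*(651 + J)/v)
L = -3082/143 (L = 2*(651 - 2192)/143 = 2*(1/143)*(-1541) = -3082/143 ≈ -21.552)
1550257/I(-762) + C(1339)/L = 1550257/((-762*(1 + 2*(-762)))) + 1339/(-3082/143) = 1550257/((-762*(1 - 1524))) + 1339*(-143/3082) = 1550257/((-762*(-1523))) - 191477/3082 = 1550257/1160526 - 191477/3082 = -54359036207/894185283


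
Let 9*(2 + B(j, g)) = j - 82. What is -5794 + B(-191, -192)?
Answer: -17479/3 ≈ -5826.3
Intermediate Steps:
B(j, g) = -100/9 + j/9 (B(j, g) = -2 + (j - 82)/9 = -2 + (-82 + j)/9 = -2 + (-82/9 + j/9) = -100/9 + j/9)
-5794 + B(-191, -192) = -5794 + (-100/9 + (⅑)*(-191)) = -5794 + (-100/9 - 191/9) = -5794 - 97/3 = -17479/3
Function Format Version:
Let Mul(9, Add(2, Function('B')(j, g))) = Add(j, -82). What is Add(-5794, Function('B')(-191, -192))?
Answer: Rational(-17479, 3) ≈ -5826.3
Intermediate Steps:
Function('B')(j, g) = Add(Rational(-100, 9), Mul(Rational(1, 9), j)) (Function('B')(j, g) = Add(-2, Mul(Rational(1, 9), Add(j, -82))) = Add(-2, Mul(Rational(1, 9), Add(-82, j))) = Add(-2, Add(Rational(-82, 9), Mul(Rational(1, 9), j))) = Add(Rational(-100, 9), Mul(Rational(1, 9), j)))
Add(-5794, Function('B')(-191, -192)) = Add(-5794, Add(Rational(-100, 9), Mul(Rational(1, 9), -191))) = Add(-5794, Add(Rational(-100, 9), Rational(-191, 9))) = Add(-5794, Rational(-97, 3)) = Rational(-17479, 3)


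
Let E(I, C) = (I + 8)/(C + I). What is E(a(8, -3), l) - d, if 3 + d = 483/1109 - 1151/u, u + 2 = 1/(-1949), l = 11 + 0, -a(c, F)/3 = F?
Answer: -49461088853/86479820 ≈ -571.94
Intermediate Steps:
a(c, F) = -3*F
l = 11
u = -3899/1949 (u = -2 + 1/(-1949) = -2 - 1/1949 = -3899/1949 ≈ -2.0005)
E(I, C) = (8 + I)/(C + I)
d = 2476729835/4323991 (d = -3 + (483/1109 - 1151/(-3899/1949)) = -3 + (483*(1/1109) - 1151*(-1949/3899)) = -3 + (483/1109 + 2243299/3899) = -3 + 2489701808/4323991 = 2476729835/4323991 ≈ 572.79)
E(a(8, -3), l) - d = (8 - 3*(-3))/(11 - 3*(-3)) - 1*2476729835/4323991 = (8 + 9)/(11 + 9) - 2476729835/4323991 = 17/20 - 2476729835/4323991 = -49461088853/86479820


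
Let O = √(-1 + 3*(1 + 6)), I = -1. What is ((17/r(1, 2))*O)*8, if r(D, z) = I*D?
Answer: -272*√5 ≈ -608.21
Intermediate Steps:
O = 2*√5 (O = √(-1 + 3*7) = √(-1 + 21) = √20 = 2*√5 ≈ 4.4721)
r(D, z) = -D
((17/r(1, 2))*O)*8 = ((17/((-1*1)))*(2*√5))*8 = ((17/(-1))*(2*√5))*8 = ((17*(-1))*(2*√5))*8 = -34*√5*8 = -272*√5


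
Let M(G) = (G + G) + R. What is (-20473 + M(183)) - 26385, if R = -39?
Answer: -46531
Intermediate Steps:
M(G) = -39 + 2*G (M(G) = (G + G) - 39 = 2*G - 39 = -39 + 2*G)
(-20473 + M(183)) - 26385 = (-20473 + (-39 + 2*183)) - 26385 = (-20473 + (-39 + 366)) - 26385 = (-20473 + 327) - 26385 = -20146 - 26385 = -46531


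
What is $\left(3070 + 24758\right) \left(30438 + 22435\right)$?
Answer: $1471349844$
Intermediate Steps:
$\left(3070 + 24758\right) \left(30438 + 22435\right) = 27828 \cdot 52873 = 1471349844$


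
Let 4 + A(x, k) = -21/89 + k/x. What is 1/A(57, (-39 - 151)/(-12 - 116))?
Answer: -17088/71939 ≈ -0.23753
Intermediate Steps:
A(x, k) = -377/89 + k/x (A(x, k) = -4 + (-21/89 + k/x) = -377/89 + k/x)
1/A(57, (-39 - 151)/(-12 - 116)) = 1/(-377/89 + ((-39 - 151)/(-12 - 116))/57) = 1/(-377/89 - 190/(-128)*(1/57)) = 1/(-377/89 - 190*(-1/128)*(1/57)) = 1/(-377/89 + (95/64)*(1/57)) = 1/(-377/89 + 5/192) = 1/(-71939/17088) = -17088/71939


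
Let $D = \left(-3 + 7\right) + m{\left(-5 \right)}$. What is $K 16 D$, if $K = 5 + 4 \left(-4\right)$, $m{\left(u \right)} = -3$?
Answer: $-176$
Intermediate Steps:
$K = -11$ ($K = 5 - 16 = -11$)
$D = 1$ ($D = \left(-3 + 7\right) - 3 = 4 - 3 = 1$)
$K 16 D = \left(-11\right) 16 \cdot 1 = \left(-176\right) 1 = -176$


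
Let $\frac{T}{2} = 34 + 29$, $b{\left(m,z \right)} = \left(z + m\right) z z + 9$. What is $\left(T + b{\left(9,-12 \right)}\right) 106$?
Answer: $-31482$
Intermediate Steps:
$b{\left(m,z \right)} = 9 + z^{2} \left(m + z\right)$ ($b{\left(m,z \right)} = \left(m + z\right) z z + 9 = z \left(m + z\right) z + 9 = z^{2} \left(m + z\right) + 9 = 9 + z^{2} \left(m + z\right)$)
$T = 126$ ($T = 2 \left(34 + 29\right) = 2 \cdot 63 = 126$)
$\left(T + b{\left(9,-12 \right)}\right) 106 = \left(126 + \left(9 + \left(-12\right)^{3} + 9 \left(-12\right)^{2}\right)\right) 106 = \left(126 + \left(9 - 1728 + 9 \cdot 144\right)\right) 106 = \left(126 + \left(9 - 1728 + 1296\right)\right) 106 = \left(126 - 423\right) 106 = \left(-297\right) 106 = -31482$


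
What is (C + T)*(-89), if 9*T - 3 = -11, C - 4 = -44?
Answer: 32752/9 ≈ 3639.1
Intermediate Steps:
C = -40 (C = 4 - 44 = -40)
T = -8/9 (T = 1/3 + (1/9)*(-11) = 1/3 - 11/9 = -8/9 ≈ -0.88889)
(C + T)*(-89) = (-40 - 8/9)*(-89) = -368/9*(-89) = 32752/9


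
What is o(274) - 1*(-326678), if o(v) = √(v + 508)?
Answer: 326678 + √782 ≈ 3.2671e+5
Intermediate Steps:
o(v) = √(508 + v)
o(274) - 1*(-326678) = √(508 + 274) - 1*(-326678) = √782 + 326678 = 326678 + √782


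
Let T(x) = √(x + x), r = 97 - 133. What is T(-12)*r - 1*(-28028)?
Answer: 28028 - 72*I*√6 ≈ 28028.0 - 176.36*I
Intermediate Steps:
r = -36
T(x) = √2*√x (T(x) = √(2*x) = √2*√x)
T(-12)*r - 1*(-28028) = (√2*√(-12))*(-36) - 1*(-28028) = (√2*(2*I*√3))*(-36) + 28028 = (2*I*√6)*(-36) + 28028 = -72*I*√6 + 28028 = 28028 - 72*I*√6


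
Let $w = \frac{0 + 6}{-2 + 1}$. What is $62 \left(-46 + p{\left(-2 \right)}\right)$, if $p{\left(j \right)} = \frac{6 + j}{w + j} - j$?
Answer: $-2759$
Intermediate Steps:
$w = -6$ ($w = \frac{6}{-1} = 6 \left(-1\right) = -6$)
$p{\left(j \right)} = - j + \frac{6 + j}{-6 + j}$ ($p{\left(j \right)} = \frac{6 + j}{-6 + j} - j = - j + \frac{6 + j}{-6 + j}$)
$62 \left(-46 + p{\left(-2 \right)}\right) = 62 \left(-46 + \frac{6 - \left(-2\right)^{2} + 7 \left(-2\right)}{-6 - 2}\right) = 62 \left(-46 + \frac{6 - 4 - 14}{-8}\right) = 62 \left(-46 - \frac{6 - 4 - 14}{8}\right) = 62 \left(-46 - - \frac{3}{2}\right) = 62 \left(-46 + \frac{3}{2}\right) = 62 \left(- \frac{89}{2}\right) = -2759$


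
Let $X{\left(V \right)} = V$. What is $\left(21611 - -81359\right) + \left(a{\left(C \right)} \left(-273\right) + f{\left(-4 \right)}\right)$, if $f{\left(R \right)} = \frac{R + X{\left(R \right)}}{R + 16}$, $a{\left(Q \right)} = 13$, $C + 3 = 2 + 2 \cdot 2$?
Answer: $\frac{298261}{3} \approx 99420.0$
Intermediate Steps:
$C = 3$ ($C = -3 + \left(2 + 2 \cdot 2\right) = -3 + \left(2 + 4\right) = -3 + 6 = 3$)
$f{\left(R \right)} = \frac{2 R}{16 + R}$ ($f{\left(R \right)} = \frac{R + R}{R + 16} = \frac{2 R}{16 + R}$)
$\left(21611 - -81359\right) + \left(a{\left(C \right)} \left(-273\right) + f{\left(-4 \right)}\right) = \left(21611 - -81359\right) + \left(13 \left(-273\right) + 2 \left(-4\right) \frac{1}{16 - 4}\right) = \left(21611 + 81359\right) - \left(3549 + \frac{8}{12}\right) = 102970 - \left(3549 + 8 \cdot \frac{1}{12}\right) = 102970 - \frac{10649}{3} = \frac{298261}{3}$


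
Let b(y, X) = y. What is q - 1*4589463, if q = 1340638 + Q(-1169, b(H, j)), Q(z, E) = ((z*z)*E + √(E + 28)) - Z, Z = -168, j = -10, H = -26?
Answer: -38779243 + √2 ≈ -3.8779e+7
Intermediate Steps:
Q(z, E) = 168 + √(28 + E) + E*z² (Q(z, E) = ((z*z)*E + √(E + 28)) - 1*(-168) = (z²*E + √(28 + E)) + 168 = (E*z² + √(28 + E)) + 168 = (√(28 + E) + E*z²) + 168 = 168 + √(28 + E) + E*z²)
q = -34189780 + √2 (q = 1340638 + (168 + √(28 - 26) - 26*(-1169)²) = 1340638 + (168 + √2 - 26*1366561) = 1340638 + (168 + √2 - 35530586) = 1340638 + (-35530418 + √2) = -34189780 + √2 ≈ -3.4190e+7)
q - 1*4589463 = (-34189780 + √2) - 1*4589463 = (-34189780 + √2) - 4589463 = -38779243 + √2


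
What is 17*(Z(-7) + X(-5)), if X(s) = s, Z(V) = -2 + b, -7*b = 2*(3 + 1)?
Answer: -969/7 ≈ -138.43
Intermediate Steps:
b = -8/7 (b = -2*(3 + 1)/7 = -2*4/7 = -⅐*8 = -8/7 ≈ -1.1429)
Z(V) = -22/7 (Z(V) = -2 - 8/7 = -22/7)
17*(Z(-7) + X(-5)) = 17*(-22/7 - 5) = 17*(-57/7) = -969/7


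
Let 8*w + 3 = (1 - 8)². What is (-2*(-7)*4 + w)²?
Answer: 61009/16 ≈ 3813.1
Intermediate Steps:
w = 23/4 (w = -3/8 + (1 - 8)²/8 = -3/8 + (⅛)*(-7)² = -3/8 + (⅛)*49 = -3/8 + 49/8 = 23/4 ≈ 5.7500)
(-2*(-7)*4 + w)² = (-2*(-7)*4 + 23/4)² = (14*4 + 23/4)² = (56 + 23/4)² = (247/4)² = 61009/16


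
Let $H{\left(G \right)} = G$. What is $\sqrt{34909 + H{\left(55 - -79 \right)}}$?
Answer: $\sqrt{35043} \approx 187.2$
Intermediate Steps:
$\sqrt{34909 + H{\left(55 - -79 \right)}} = \sqrt{34909 + \left(55 - -79\right)} = \sqrt{34909 + \left(55 + 79\right)} = \sqrt{34909 + 134} = \sqrt{35043}$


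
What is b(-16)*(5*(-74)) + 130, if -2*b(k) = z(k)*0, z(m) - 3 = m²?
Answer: 130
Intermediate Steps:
z(m) = 3 + m²
b(k) = 0 (b(k) = -(3 + k²)*0/2 = -½*0 = 0)
b(-16)*(5*(-74)) + 130 = 0*(5*(-74)) + 130 = 0*(-370) + 130 = 0 + 130 = 130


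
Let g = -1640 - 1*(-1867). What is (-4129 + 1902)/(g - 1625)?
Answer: 2227/1398 ≈ 1.5930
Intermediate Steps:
g = 227 (g = -1640 + 1867 = 227)
(-4129 + 1902)/(g - 1625) = (-4129 + 1902)/(227 - 1625) = -2227/(-1398) = -2227*(-1/1398) = 2227/1398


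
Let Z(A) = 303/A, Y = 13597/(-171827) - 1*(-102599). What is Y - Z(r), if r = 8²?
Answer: 1128220882083/10996928 ≈ 1.0259e+5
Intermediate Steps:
r = 64
Y = 17629264776/171827 (Y = 13597*(-1/171827) + 102599 = -13597/171827 + 102599 = 17629264776/171827 ≈ 1.0260e+5)
Y - Z(r) = 17629264776/171827 - 303/64 = 1128220882083/10996928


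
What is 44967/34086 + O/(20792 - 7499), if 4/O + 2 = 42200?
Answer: 323380766819/245129912118 ≈ 1.3192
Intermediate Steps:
O = 2/21099 (O = 4/(-2 + 42200) = 4/42198 = 4*(1/42198) = 2/21099 ≈ 9.4791e-5)
44967/34086 + O/(20792 - 7499) = 44967/34086 + 2/(21099*(20792 - 7499)) = 44967*(1/34086) + (2/21099)/13293 = 1153/874 + (2/21099)*(1/13293) = 1153/874 + 2/280469007 = 323380766819/245129912118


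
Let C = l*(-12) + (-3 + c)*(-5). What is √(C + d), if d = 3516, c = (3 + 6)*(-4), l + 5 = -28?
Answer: 37*√3 ≈ 64.086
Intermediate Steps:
l = -33 (l = -5 - 28 = -33)
c = -36 (c = 9*(-4) = -36)
C = 591 (C = -33*(-12) + (-3 - 36)*(-5) = 396 - 39*(-5) = 396 + 195 = 591)
√(C + d) = √(591 + 3516) = √4107 = 37*√3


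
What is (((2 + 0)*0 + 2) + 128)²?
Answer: 16900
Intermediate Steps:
(((2 + 0)*0 + 2) + 128)² = ((2*0 + 2) + 128)² = ((0 + 2) + 128)² = (2 + 128)² = 130² = 16900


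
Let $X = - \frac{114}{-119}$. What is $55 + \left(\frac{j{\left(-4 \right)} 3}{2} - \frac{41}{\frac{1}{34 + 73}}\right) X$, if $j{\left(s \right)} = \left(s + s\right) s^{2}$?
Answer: $- \frac{515461}{119} \approx -4331.6$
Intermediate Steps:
$j{\left(s \right)} = 2 s^{3}$ ($j{\left(s \right)} = 2 s s^{2} = 2 s^{3}$)
$X = \frac{114}{119}$ ($X = \left(-114\right) \left(- \frac{1}{119}\right) = \frac{114}{119} \approx 0.95798$)
$55 + \left(\frac{j{\left(-4 \right)} 3}{2} - \frac{41}{\frac{1}{34 + 73}}\right) X = 55 + \left(\frac{2 \left(-4\right)^{3} \cdot 3}{2} - \frac{41}{\frac{1}{34 + 73}}\right) \frac{114}{119} = 55 + \left(2 \left(-64\right) 3 \cdot \frac{1}{2} - \frac{41}{\frac{1}{107}}\right) \frac{114}{119} = 55 + \left(\left(-128\right) 3 \cdot \frac{1}{2} - 41 \frac{1}{\frac{1}{107}}\right) \frac{114}{119} = 55 + \left(\left(-384\right) \frac{1}{2} - 4387\right) \frac{114}{119} = 55 + \left(-192 - 4387\right) \frac{114}{119} = 55 - \frac{522006}{119} = - \frac{515461}{119}$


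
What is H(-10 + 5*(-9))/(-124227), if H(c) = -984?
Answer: 328/41409 ≈ 0.0079210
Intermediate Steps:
H(-10 + 5*(-9))/(-124227) = -984/(-124227) = -984*(-1/124227) = 328/41409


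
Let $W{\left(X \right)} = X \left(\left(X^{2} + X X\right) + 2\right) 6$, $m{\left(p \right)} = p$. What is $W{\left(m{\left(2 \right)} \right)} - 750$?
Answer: $-630$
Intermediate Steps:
$W{\left(X \right)} = 6 X \left(2 + 2 X^{2}\right)$ ($W{\left(X \right)} = X \left(\left(X^{2} + X^{2}\right) + 2\right) 6 = X \left(2 X^{2} + 2\right) 6 = X \left(2 + 2 X^{2}\right) 6 = 6 X \left(2 + 2 X^{2}\right)$)
$W{\left(m{\left(2 \right)} \right)} - 750 = 12 \cdot 2 \left(1 + 2^{2}\right) - 750 = 12 \cdot 2 \left(1 + 4\right) - 750 = 12 \cdot 2 \cdot 5 - 750 = 120 - 750 = -630$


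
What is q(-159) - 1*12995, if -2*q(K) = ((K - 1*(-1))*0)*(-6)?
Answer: -12995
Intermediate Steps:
q(K) = 0 (q(K) = -(K - 1*(-1))*0*(-6)/2 = -(K + 1)*0*(-6)/2 = -(1 + K)*0*(-6)/2 = -0*(-6) = -1/2*0 = 0)
q(-159) - 1*12995 = 0 - 1*12995 = 0 - 12995 = -12995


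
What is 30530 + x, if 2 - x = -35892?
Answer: 66424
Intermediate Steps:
x = 35894 (x = 2 - 1*(-35892) = 2 + 35892 = 35894)
30530 + x = 30530 + 35894 = 66424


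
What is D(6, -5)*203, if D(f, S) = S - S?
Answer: 0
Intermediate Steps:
D(f, S) = 0
D(6, -5)*203 = 0*203 = 0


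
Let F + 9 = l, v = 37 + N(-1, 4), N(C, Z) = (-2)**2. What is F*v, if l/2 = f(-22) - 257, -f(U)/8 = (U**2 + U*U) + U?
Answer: -642019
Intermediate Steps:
N(C, Z) = 4
v = 41 (v = 37 + 4 = 41)
f(U) = -16*U**2 - 8*U (f(U) = -8*((U**2 + U*U) + U) = -8*((U**2 + U**2) + U) = -8*(2*U**2 + U) = -8*(U + 2*U**2) = -16*U**2 - 8*U)
l = -15650 (l = 2*(-8*(-22)*(1 + 2*(-22)) - 257) = 2*(-8*(-22)*(1 - 44) - 257) = 2*(-8*(-22)*(-43) - 257) = 2*(-7568 - 257) = 2*(-7825) = -15650)
F = -15659 (F = -9 - 15650 = -15659)
F*v = -15659*41 = -642019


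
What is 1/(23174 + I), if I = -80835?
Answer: -1/57661 ≈ -1.7343e-5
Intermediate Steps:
1/(23174 + I) = 1/(23174 - 80835) = 1/(-57661) = -1/57661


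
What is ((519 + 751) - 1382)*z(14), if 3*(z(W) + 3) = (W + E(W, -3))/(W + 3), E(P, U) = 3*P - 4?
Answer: 11312/51 ≈ 221.80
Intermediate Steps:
E(P, U) = -4 + 3*P
z(W) = -3 + (-4 + 4*W)/(3*(3 + W)) (z(W) = -3 + ((W + (-4 + 3*W))/(W + 3))/3 = -3 + ((-4 + 4*W)/(3 + W))/3 = -3 + (-4 + 4*W)/(3*(3 + W)))
((519 + 751) - 1382)*z(14) = ((519 + 751) - 1382)*((-31 - 5*14)/(3*(3 + 14))) = (1270 - 1382)*((1/3)*(-31 - 70)/17) = -112*(-101)/(3*17) = -112*(-101/51) = 11312/51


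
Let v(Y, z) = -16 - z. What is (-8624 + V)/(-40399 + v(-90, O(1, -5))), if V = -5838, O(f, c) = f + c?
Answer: 2066/5773 ≈ 0.35787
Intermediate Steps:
O(f, c) = c + f
(-8624 + V)/(-40399 + v(-90, O(1, -5))) = (-8624 - 5838)/(-40399 + (-16 - (-5 + 1))) = -14462/(-40399 + (-16 - 1*(-4))) = -14462/(-40399 + (-16 + 4)) = -14462/(-40399 - 12) = -14462/(-40411) = -14462*(-1/40411) = 2066/5773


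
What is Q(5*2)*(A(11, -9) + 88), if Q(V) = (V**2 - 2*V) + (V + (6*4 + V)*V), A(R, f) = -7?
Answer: 34830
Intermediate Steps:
Q(V) = V**2 - V + V*(24 + V) (Q(V) = (V**2 - 2*V) + (V + (24 + V)*V) = (V**2 - 2*V) + (V + V*(24 + V)) = V**2 - V + V*(24 + V))
Q(5*2)*(A(11, -9) + 88) = ((5*2)*(23 + 2*(5*2)))*(-7 + 88) = (10*(23 + 2*10))*81 = (10*(23 + 20))*81 = (10*43)*81 = 430*81 = 34830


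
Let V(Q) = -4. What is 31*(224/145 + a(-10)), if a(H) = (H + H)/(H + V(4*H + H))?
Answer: 93558/1015 ≈ 92.175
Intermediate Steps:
a(H) = 2*H/(-4 + H) (a(H) = (H + H)/(H - 4) = (2*H)/(-4 + H) = 2*H/(-4 + H))
31*(224/145 + a(-10)) = 31*(224/145 + 2*(-10)/(-4 - 10)) = 31*(224*(1/145) + 2*(-10)/(-14)) = 31*(224/145 + 2*(-10)*(-1/14)) = 31*(224/145 + 10/7) = 31*(3018/1015) = 93558/1015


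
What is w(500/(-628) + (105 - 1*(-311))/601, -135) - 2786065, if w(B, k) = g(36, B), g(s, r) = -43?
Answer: -2786108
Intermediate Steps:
w(B, k) = -43
w(500/(-628) + (105 - 1*(-311))/601, -135) - 2786065 = -43 - 2786065 = -2786108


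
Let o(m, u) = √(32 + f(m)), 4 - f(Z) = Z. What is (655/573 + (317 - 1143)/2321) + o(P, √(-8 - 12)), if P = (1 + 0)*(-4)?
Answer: 1046957/1329933 + 2*√10 ≈ 7.1118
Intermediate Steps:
f(Z) = 4 - Z
P = -4 (P = 1*(-4) = -4)
o(m, u) = √(36 - m) (o(m, u) = √(32 + (4 - m)) = √(36 - m))
(655/573 + (317 - 1143)/2321) + o(P, √(-8 - 12)) = (655/573 + (317 - 1143)/2321) + √(36 - 1*(-4)) = (655*(1/573) - 826*1/2321) + √(36 + 4) = (655/573 - 826/2321) + √40 = 1046957/1329933 + 2*√10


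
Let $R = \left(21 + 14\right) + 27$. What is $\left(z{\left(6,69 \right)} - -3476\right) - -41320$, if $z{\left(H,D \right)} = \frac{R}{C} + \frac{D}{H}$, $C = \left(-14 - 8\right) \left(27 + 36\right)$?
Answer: $\frac{62103133}{1386} \approx 44807.0$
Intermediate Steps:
$C = -1386$ ($C = \left(-22\right) 63 = -1386$)
$R = 62$ ($R = 35 + 27 = 62$)
$z{\left(H,D \right)} = - \frac{31}{693} + \frac{D}{H}$ ($z{\left(H,D \right)} = \frac{62}{-1386} + \frac{D}{H} = 62 \left(- \frac{1}{1386}\right) + \frac{D}{H} = - \frac{31}{693} + \frac{D}{H}$)
$\left(z{\left(6,69 \right)} - -3476\right) - -41320 = \left(\left(- \frac{31}{693} + \frac{69}{6}\right) - -3476\right) - -41320 = \left(\left(- \frac{31}{693} + 69 \cdot \frac{1}{6}\right) + 3476\right) + 41320 = \left(\left(- \frac{31}{693} + \frac{23}{2}\right) + 3476\right) + 41320 = \left(\frac{15877}{1386} + 3476\right) + 41320 = \frac{4833613}{1386} + 41320 = \frac{62103133}{1386}$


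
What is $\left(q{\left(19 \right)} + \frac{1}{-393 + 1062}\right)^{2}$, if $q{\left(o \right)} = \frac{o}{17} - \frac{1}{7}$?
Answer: $\frac{6040864729}{6337911321} \approx 0.95313$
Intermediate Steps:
$q{\left(o \right)} = - \frac{1}{7} + \frac{o}{17}$ ($q{\left(o \right)} = o \frac{1}{17} - \frac{1}{7} = \frac{o}{17} - \frac{1}{7} = - \frac{1}{7} + \frac{o}{17}$)
$\left(q{\left(19 \right)} + \frac{1}{-393 + 1062}\right)^{2} = \left(\left(- \frac{1}{7} + \frac{1}{17} \cdot 19\right) + \frac{1}{-393 + 1062}\right)^{2} = \left(\left(- \frac{1}{7} + \frac{19}{17}\right) + \frac{1}{669}\right)^{2} = \left(\frac{116}{119} + \frac{1}{669}\right)^{2} = \left(\frac{77723}{79611}\right)^{2} = \frac{6040864729}{6337911321}$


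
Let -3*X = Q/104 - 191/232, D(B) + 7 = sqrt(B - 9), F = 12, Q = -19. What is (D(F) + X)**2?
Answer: 970482529/20466576 - 30151*sqrt(3)/2262 ≈ 24.331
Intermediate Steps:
D(B) = -7 + sqrt(-9 + B) (D(B) = -7 + sqrt(B - 9) = -7 + sqrt(-9 + B))
X = 1517/4524 (X = -(-19/104 - 191/232)/3 = -1/3*(-1517/1508) = 1517/4524 ≈ 0.33532)
(D(F) + X)**2 = ((-7 + sqrt(-9 + 12)) + 1517/4524)**2 = ((-7 + sqrt(3)) + 1517/4524)**2 = (-30151/4524 + sqrt(3))**2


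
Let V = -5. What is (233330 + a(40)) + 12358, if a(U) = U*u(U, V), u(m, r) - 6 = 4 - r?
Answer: 246288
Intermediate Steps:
u(m, r) = 10 - r (u(m, r) = 6 + (4 - r) = 10 - r)
a(U) = 15*U (a(U) = U*(10 - 1*(-5)) = U*(10 + 5) = U*15 = 15*U)
(233330 + a(40)) + 12358 = (233330 + 15*40) + 12358 = (233330 + 600) + 12358 = 233930 + 12358 = 246288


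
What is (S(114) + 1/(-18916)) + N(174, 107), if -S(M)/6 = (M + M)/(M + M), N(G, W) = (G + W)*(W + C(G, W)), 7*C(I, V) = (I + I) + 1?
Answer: 5835510329/132412 ≈ 44071.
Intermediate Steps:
C(I, V) = ⅐ + 2*I/7 (C(I, V) = ((I + I) + 1)/7 = (2*I + 1)/7 = (1 + 2*I)/7 = ⅐ + 2*I/7)
N(G, W) = (G + W)*(⅐ + W + 2*G/7) (N(G, W) = (G + W)*(W + (⅐ + 2*G/7)) = (G + W)*(⅐ + W + 2*G/7))
S(M) = -6 (S(M) = -6*(M + M)/(M + M) = -6*2*M/(2*M) = -6*2*M*1/(2*M) = -6*1 = -6)
(S(114) + 1/(-18916)) + N(174, 107) = (-6 + 1/(-18916)) + (107² + (⅐)*174 + (⅐)*107 + (2/7)*174² + (9/7)*174*107) = (-6 - 1/18916) + (11449 + 174/7 + 107/7 + (2/7)*30276 + 167562/7) = -113497/18916 + (11449 + 174/7 + 107/7 + 60552/7 + 167562/7) = -113497/18916 + 308538/7 = 5835510329/132412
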